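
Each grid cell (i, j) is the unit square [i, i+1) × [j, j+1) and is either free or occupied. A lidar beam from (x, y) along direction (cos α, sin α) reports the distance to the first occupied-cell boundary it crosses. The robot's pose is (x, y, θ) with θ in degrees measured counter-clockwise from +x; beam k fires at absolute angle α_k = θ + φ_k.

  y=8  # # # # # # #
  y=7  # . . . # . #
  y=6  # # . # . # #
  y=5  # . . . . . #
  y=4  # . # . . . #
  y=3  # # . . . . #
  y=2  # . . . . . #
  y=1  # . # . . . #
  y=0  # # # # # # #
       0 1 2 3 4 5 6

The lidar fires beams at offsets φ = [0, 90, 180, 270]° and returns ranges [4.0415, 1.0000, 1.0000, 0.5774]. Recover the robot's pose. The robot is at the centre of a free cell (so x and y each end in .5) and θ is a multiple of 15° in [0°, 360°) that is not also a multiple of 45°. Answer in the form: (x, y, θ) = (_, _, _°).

Candidates: 28 free-cell centres × 16 headings = 448 poses. Raycast each; keep the one whose scan matches to 4 dp.
  (4.5, 3.5, 345°): beam 1 = 1.5529 ≠ 4.0415 ✗
  (5.5, 2.5, 345°): beam 1 = 0.5176 ≠ 4.0415 ✗
  (3.5, 3.5, 150°): beam 1 = 1.0000 ≠ 4.0415 ✗
  (5.5, 1.5, 195°): beam 1 = 1.9319 ≠ 4.0415 ✗
  …
  (2.5, 5.5, 330°): r_1=4.0415, r_2=1.0000, r_3=1.0000, r_4=0.5774 — all match ✓
Only this pose fits every beam.

(x, y, θ) = (2.5, 5.5, 330°)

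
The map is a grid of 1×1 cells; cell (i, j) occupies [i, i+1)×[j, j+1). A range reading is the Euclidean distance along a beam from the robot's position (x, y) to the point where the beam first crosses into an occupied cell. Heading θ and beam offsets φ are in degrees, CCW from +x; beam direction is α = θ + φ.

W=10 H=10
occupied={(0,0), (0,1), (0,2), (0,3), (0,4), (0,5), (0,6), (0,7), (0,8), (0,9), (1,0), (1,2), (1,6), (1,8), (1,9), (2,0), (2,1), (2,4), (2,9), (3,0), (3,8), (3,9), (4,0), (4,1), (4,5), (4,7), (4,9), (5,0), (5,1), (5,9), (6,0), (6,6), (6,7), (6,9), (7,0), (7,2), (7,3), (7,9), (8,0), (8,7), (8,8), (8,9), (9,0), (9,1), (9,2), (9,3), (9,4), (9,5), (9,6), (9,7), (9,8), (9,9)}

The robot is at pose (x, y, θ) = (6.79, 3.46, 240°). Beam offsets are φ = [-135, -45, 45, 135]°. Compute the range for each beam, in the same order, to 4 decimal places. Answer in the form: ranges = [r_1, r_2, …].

beam 1: φ=-135°, α=105°
  d=(-0.2588,0.9659)  start (6,3)  tX=3.0523 tY=0.5590  stride 1/|dx|=3.8637 1/|dy|=1.0353
    cross y-line → (6,4), t=0.5590
    cross y-line → (6,5), t=1.5943
    cross y-line → (6,6), t=2.6296 (wall)
  → r_1 = 2.6296
beam 2: φ=-45°, α=195°
  d=(-0.9659,-0.2588)  start (6,3)  tX=0.8179 tY=1.7773  stride 1/|dx|=1.0353 1/|dy|=3.8637
    cross x-line → (5,3), t=0.8179
    cross y-line → (5,2), t=1.7773
    cross x-line → (4,2), t=1.8531
    cross x-line → (3,2), t=2.8884
    cross x-line → (2,2), t=3.9237
    cross x-line → (1,2), t=4.9590 (wall)
  → r_2 = 4.9590
beam 3: φ=45°, α=285°
  d=(0.2588,-0.9659)  start (6,3)  tX=0.8114 tY=0.4762  stride 1/|dx|=3.8637 1/|dy|=1.0353
    cross y-line → (6,2), t=0.4762
    cross x-line → (7,2), t=0.8114 (wall)
  → r_3 = 0.8114
beam 4: φ=135°, α=15°
  d=(0.9659,0.2588)  start (6,3)  tX=0.2174 tY=2.0864  stride 1/|dx|=1.0353 1/|dy|=3.8637
    cross x-line → (7,3), t=0.2174 (wall)
  → r_4 = 0.2174

ranges = [2.6296, 4.9590, 0.8114, 0.2174]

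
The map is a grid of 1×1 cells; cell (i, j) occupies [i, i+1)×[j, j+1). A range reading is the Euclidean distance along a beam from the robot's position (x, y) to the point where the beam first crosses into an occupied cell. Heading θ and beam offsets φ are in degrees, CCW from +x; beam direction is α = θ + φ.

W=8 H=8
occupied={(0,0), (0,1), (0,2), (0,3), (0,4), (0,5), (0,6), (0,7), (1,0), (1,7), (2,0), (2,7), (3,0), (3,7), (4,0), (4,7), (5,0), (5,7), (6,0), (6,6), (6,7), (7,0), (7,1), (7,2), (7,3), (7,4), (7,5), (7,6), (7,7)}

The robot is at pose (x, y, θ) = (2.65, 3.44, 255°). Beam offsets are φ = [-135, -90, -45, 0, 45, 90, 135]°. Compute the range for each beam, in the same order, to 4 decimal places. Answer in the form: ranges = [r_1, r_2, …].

ranges = [3.3000, 1.7082, 1.9053, 2.5261, 2.8175, 4.5035, 5.0229]

beam 1: φ=-135°, α=120°
  direction (-0.5000, 0.8660); cell (2,3); t to first gridline: x 1.3000, y 0.6466 (then +2.0000 / +1.1547)
    (2,4) via y @ 0.6466
    (1,4) via x @ 1.3000
    (1,5) via y @ 1.8013
    (1,6) via y @ 2.9560
    (0,6) via x @ 3.3000  # hit
  → r_1 = 3.3000
beam 2: φ=-90°, α=165°
  direction (-0.9659, 0.2588); cell (2,3); t to first gridline: x 0.6729, y 2.1637 (then +1.0353 / +3.8637)
    (1,3) via x @ 0.6729
    (0,3) via x @ 1.7082  # hit
  → r_2 = 1.7082
beam 3: φ=-45°, α=210°
  direction (-0.8660, -0.5000); cell (2,3); t to first gridline: x 0.7506, y 0.8800 (then +1.1547 / +2.0000)
    (1,3) via x @ 0.7506
    (1,2) via y @ 0.8800
    (0,2) via x @ 1.9053  # hit
  → r_3 = 1.9053
beam 4: φ=0°, α=255°
  direction (-0.2588, -0.9659); cell (2,3); t to first gridline: x 2.5114, y 0.4555 (then +3.8637 / +1.0353)
    (2,2) via y @ 0.4555
    (2,1) via y @ 1.4908
    (1,1) via x @ 2.5114
    (1,0) via y @ 2.5261  # hit
  → r_4 = 2.5261
beam 5: φ=45°, α=300°
  direction (0.5000, -0.8660); cell (2,3); t to first gridline: x 0.7000, y 0.5081 (then +2.0000 / +1.1547)
    (2,2) via y @ 0.5081
    (3,2) via x @ 0.7000
    (3,1) via y @ 1.6628
    (4,1) via x @ 2.7000
    (4,0) via y @ 2.8175  # hit
  → r_5 = 2.8175
beam 6: φ=90°, α=345°
  direction (0.9659, -0.2588); cell (2,3); t to first gridline: x 0.3623, y 1.7000 (then +1.0353 / +3.8637)
    (3,3) via x @ 0.3623
    (4,3) via x @ 1.3976
    (4,2) via y @ 1.7000
    (5,2) via x @ 2.4329
    (6,2) via x @ 3.4682
    (7,2) via x @ 4.5035  # hit
  → r_6 = 4.5035
beam 7: φ=135°, α=30°
  direction (0.8660, 0.5000); cell (2,3); t to first gridline: x 0.4041, y 1.1200 (then +1.1547 / +2.0000)
    (3,3) via x @ 0.4041
    (3,4) via y @ 1.1200
    (4,4) via x @ 1.5588
    (5,4) via x @ 2.7135
    (5,5) via y @ 3.1200
    (6,5) via x @ 3.8682
    (7,5) via x @ 5.0229  # hit
  → r_7 = 5.0229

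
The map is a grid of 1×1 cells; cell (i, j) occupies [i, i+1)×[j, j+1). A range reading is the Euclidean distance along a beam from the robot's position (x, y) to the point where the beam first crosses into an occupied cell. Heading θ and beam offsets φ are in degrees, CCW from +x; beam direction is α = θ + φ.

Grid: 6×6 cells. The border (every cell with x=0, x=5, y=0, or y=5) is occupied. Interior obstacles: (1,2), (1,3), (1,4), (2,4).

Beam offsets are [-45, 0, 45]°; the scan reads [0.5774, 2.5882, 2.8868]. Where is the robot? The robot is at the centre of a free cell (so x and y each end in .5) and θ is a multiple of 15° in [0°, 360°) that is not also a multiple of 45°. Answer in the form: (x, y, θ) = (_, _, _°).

Candidates: 12 free-cell centres × 16 headings = 192 poses. Raycast each; keep the one whose scan matches to 4 dp.
  (3.5, 1.5, 195°): beam 1 = 1.7321 ≠ 0.5774 ✗
  (3.5, 3.5, 330°): beam 1 = 2.5882 ≠ 0.5774 ✗
  (3.5, 2.5, 285°): beam 1 = 1.7321 ≠ 0.5774 ✗
  (4.5, 1.5, 195°): beam 1 = 2.8868 ≠ 0.5774 ✗
  …
  (2.5, 3.5, 255°): r_1=0.5774, r_2=2.5882, r_3=2.8868 — all match ✓
Unique over the lattice → pose = (2.5, 3.5, 255°).

(x, y, θ) = (2.5, 3.5, 255°)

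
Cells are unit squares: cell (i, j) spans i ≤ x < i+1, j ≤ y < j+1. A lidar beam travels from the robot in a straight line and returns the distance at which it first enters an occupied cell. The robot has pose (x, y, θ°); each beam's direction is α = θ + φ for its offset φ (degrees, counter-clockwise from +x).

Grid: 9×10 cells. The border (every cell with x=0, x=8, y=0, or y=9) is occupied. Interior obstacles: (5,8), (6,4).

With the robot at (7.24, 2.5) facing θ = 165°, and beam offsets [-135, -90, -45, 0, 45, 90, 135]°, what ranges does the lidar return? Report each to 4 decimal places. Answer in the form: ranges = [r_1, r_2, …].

beam 1: φ=-135°, α=30°
  direction (0.8660, 0.5000); cell (7,2); t to first gridline: x 0.8776, y 1.0000 (then +1.1547 / +2.0000)
    (8,2) via x @ 0.8776  # hit
  → r_1 = 0.8776
beam 2: φ=-90°, α=75°
  direction (0.2588, 0.9659); cell (7,2); t to first gridline: x 2.9364, y 0.5176 (then +3.8637 / +1.0353)
    (7,3) via y @ 0.5176
    (7,4) via y @ 1.5529
    (7,5) via y @ 2.5882
    (8,5) via x @ 2.9364  # hit
  → r_2 = 2.9364
beam 3: φ=-45°, α=120°
  direction (-0.5000, 0.8660); cell (7,2); t to first gridline: x 0.4800, y 0.5774 (then +2.0000 / +1.1547)
    (6,2) via x @ 0.4800
    (6,3) via y @ 0.5774
    (6,4) via y @ 1.7321  # hit
  → r_3 = 1.7321
beam 4: φ=0°, α=165°
  direction (-0.9659, 0.2588); cell (7,2); t to first gridline: x 0.2485, y 1.9319 (then +1.0353 / +3.8637)
    (6,2) via x @ 0.2485
    (5,2) via x @ 1.2837
    (5,3) via y @ 1.9319
    (4,3) via x @ 2.3190
    (3,3) via x @ 3.3543
    (2,3) via x @ 4.3896
    (1,3) via x @ 5.4248
    (1,4) via y @ 5.7956
    (0,4) via x @ 6.4601  # hit
  → r_4 = 6.4601
beam 5: φ=45°, α=210°
  direction (-0.8660, -0.5000); cell (7,2); t to first gridline: x 0.2771, y 1.0000 (then +1.1547 / +2.0000)
    (6,2) via x @ 0.2771
    (6,1) via y @ 1.0000
    (5,1) via x @ 1.4318
    (4,1) via x @ 2.5865
    (4,0) via y @ 3.0000  # hit
  → r_5 = 3.0000
beam 6: φ=90°, α=255°
  direction (-0.2588, -0.9659); cell (7,2); t to first gridline: x 0.9273, y 0.5176 (then +3.8637 / +1.0353)
    (7,1) via y @ 0.5176
    (6,1) via x @ 0.9273
    (6,0) via y @ 1.5529  # hit
  → r_6 = 1.5529
beam 7: φ=135°, α=300°
  direction (0.5000, -0.8660); cell (7,2); t to first gridline: x 1.5200, y 0.5774 (then +2.0000 / +1.1547)
    (7,1) via y @ 0.5774
    (8,1) via x @ 1.5200  # hit
  → r_7 = 1.5200

ranges = [0.8776, 2.9364, 1.7321, 6.4601, 3.0000, 1.5529, 1.5200]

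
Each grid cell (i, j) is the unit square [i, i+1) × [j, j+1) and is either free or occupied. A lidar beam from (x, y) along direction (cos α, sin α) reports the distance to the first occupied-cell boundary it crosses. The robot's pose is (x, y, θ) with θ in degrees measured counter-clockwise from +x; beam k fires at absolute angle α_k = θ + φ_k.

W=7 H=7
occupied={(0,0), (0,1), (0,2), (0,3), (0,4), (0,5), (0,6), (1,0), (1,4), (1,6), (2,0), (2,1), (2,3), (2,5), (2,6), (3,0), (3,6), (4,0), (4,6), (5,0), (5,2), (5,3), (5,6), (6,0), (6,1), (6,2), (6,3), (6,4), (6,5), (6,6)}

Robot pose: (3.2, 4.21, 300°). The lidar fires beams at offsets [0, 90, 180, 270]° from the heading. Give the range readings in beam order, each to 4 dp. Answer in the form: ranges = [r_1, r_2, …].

beam 1: φ=0°, α=300°
  d=(0.5000,-0.8660)  start (3,4)  tX=1.6000 tY=0.2425  stride 1/|dx|=2.0000 1/|dy|=1.1547
    cross y-line → (3,3), t=0.2425
    cross y-line → (3,2), t=1.3972
    cross x-line → (4,2), t=1.6000
    cross y-line → (4,1), t=2.5519
    cross x-line → (5,1), t=3.6000
    cross y-line → (5,0), t=3.7066 (wall)
  → r_1 = 3.7066
beam 2: φ=90°, α=30°
  d=(0.8660,0.5000)  start (3,4)  tX=0.9238 tY=1.5800  stride 1/|dx|=1.1547 1/|dy|=2.0000
    cross x-line → (4,4), t=0.9238
    cross y-line → (4,5), t=1.5800
    cross x-line → (5,5), t=2.0785
    cross x-line → (6,5), t=3.2332 (wall)
  → r_2 = 3.2332
beam 3: φ=180°, α=120°
  d=(-0.5000,0.8660)  start (3,4)  tX=0.4000 tY=0.9122  stride 1/|dx|=2.0000 1/|dy|=1.1547
    cross x-line → (2,4), t=0.4000
    cross y-line → (2,5), t=0.9122 (wall)
  → r_3 = 0.9122
beam 4: φ=270°, α=210°
  d=(-0.8660,-0.5000)  start (3,4)  tX=0.2309 tY=0.4200  stride 1/|dx|=1.1547 1/|dy|=2.0000
    cross x-line → (2,4), t=0.2309
    cross y-line → (2,3), t=0.4200 (wall)
  → r_4 = 0.4200

ranges = [3.7066, 3.2332, 0.9122, 0.4200]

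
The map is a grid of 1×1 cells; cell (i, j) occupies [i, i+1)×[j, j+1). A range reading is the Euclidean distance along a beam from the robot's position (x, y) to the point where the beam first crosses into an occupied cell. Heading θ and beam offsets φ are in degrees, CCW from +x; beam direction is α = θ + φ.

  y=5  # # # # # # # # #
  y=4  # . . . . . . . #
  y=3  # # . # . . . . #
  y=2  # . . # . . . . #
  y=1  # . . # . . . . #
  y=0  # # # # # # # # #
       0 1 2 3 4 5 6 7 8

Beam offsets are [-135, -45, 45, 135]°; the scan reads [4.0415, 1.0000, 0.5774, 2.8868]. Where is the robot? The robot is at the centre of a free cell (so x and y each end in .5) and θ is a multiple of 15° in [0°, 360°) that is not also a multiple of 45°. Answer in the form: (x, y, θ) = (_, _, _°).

Candidates: 24 free-cell centres × 16 headings = 384 poses. Raycast each; keep the one whose scan matches to 4 dp.
  (3.5, 4.5, 330°): beam 1 = 1.9319 ≠ 4.0415 ✗
  (4.5, 1.5, 75°): beam 1 = 0.5774 ≠ 4.0415 ✗
  (2.5, 1.5, 75°): beam 1 = 0.5774 ≠ 4.0415 ✗
  …
  (5.5, 1.5, 255°): r_1=4.0415, r_2=1.0000, r_3=0.5774, r_4=2.8868 — all match ✓
Only this pose fits every beam.

(x, y, θ) = (5.5, 1.5, 255°)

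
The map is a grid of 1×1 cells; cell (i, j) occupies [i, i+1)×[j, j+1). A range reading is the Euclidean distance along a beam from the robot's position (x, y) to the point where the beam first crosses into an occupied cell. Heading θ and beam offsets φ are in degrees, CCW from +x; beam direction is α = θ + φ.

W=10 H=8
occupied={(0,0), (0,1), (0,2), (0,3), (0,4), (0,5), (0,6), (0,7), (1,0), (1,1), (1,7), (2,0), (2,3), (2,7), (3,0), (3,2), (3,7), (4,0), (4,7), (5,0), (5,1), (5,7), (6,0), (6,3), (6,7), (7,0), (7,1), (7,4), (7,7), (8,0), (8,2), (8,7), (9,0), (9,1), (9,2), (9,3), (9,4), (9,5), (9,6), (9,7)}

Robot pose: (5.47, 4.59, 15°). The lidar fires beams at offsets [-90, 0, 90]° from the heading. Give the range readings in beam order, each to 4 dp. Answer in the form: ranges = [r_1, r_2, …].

ranges = [3.7166, 1.5840, 2.4950]

beam 1: φ=-90°, α=285°
  dir = (cos 285°, sin 285°) = (0.2588, -0.9659); from cell (5,4)
  next x-line at t=2.0478, next y-line at t=0.6108; Δt_x=3.8637, Δt_y=1.0353
    y: enter (5,3) at t=0.6108
    y: enter (5,2) at t=1.6461
    x: enter (6,2) at t=2.0478
    y: enter (6,1) at t=2.6814
    y: enter (6,0) at t=3.7166 ← occupied
  → r_1 = 3.7166
beam 2: φ=0°, α=15°
  dir = (cos 15°, sin 15°) = (0.9659, 0.2588); from cell (5,4)
  next x-line at t=0.5487, next y-line at t=1.5841; Δt_x=1.0353, Δt_y=3.8637
    x: enter (6,4) at t=0.5487
    x: enter (7,4) at t=1.5840 ← occupied
  → r_2 = 1.5840
beam 3: φ=90°, α=105°
  dir = (cos 105°, sin 105°) = (-0.2588, 0.9659); from cell (5,4)
  next x-line at t=1.8159, next y-line at t=0.4245; Δt_x=3.8637, Δt_y=1.0353
    y: enter (5,5) at t=0.4245
    y: enter (5,6) at t=1.4597
    x: enter (4,6) at t=1.8159
    y: enter (4,7) at t=2.4950 ← occupied
  → r_3 = 2.4950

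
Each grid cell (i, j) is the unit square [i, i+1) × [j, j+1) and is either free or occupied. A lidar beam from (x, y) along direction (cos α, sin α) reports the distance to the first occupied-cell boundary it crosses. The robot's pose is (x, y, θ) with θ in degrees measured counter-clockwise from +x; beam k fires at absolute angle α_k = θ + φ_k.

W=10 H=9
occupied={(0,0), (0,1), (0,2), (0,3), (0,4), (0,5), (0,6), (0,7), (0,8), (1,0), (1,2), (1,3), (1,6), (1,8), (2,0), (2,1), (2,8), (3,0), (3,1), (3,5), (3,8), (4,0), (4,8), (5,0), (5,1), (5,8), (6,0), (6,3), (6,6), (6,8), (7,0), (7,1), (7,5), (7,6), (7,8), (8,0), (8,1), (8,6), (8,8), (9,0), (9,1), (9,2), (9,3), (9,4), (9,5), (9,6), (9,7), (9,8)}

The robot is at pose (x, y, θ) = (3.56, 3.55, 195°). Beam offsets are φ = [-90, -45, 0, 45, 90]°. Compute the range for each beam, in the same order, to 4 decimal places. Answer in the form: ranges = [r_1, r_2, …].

beam 1: φ=-90°, α=105°
  d=(-0.2588,0.9659)  start (3,3)  tX=2.1637 tY=0.4659  stride 1/|dx|=3.8637 1/|dy|=1.0353
    cross y-line → (3,4), t=0.4659
    cross y-line → (3,5), t=1.5012 (wall)
  → r_1 = 1.5012
beam 2: φ=-45°, α=150°
  d=(-0.8660,0.5000)  start (3,3)  tX=0.6466 tY=0.9000  stride 1/|dx|=1.1547 1/|dy|=2.0000
    cross x-line → (2,3), t=0.6466
    cross y-line → (2,4), t=0.9000
    cross x-line → (1,4), t=1.8013
    cross y-line → (1,5), t=2.9000
    cross x-line → (0,5), t=2.9560 (wall)
  → r_2 = 2.9560
beam 3: φ=0°, α=195°
  d=(-0.9659,-0.2588)  start (3,3)  tX=0.5798 tY=2.1250  stride 1/|dx|=1.0353 1/|dy|=3.8637
    cross x-line → (2,3), t=0.5798
    cross x-line → (1,3), t=1.6150 (wall)
  → r_3 = 1.6150
beam 4: φ=45°, α=240°
  d=(-0.5000,-0.8660)  start (3,3)  tX=1.1200 tY=0.6351  stride 1/|dx|=2.0000 1/|dy|=1.1547
    cross y-line → (3,2), t=0.6351
    cross x-line → (2,2), t=1.1200
    cross y-line → (2,1), t=1.7898 (wall)
  → r_4 = 1.7898
beam 5: φ=90°, α=285°
  d=(0.2588,-0.9659)  start (3,3)  tX=1.7000 tY=0.5694  stride 1/|dx|=3.8637 1/|dy|=1.0353
    cross y-line → (3,2), t=0.5694
    cross y-line → (3,1), t=1.6047 (wall)
  → r_5 = 1.6047

ranges = [1.5012, 2.9560, 1.6150, 1.7898, 1.6047]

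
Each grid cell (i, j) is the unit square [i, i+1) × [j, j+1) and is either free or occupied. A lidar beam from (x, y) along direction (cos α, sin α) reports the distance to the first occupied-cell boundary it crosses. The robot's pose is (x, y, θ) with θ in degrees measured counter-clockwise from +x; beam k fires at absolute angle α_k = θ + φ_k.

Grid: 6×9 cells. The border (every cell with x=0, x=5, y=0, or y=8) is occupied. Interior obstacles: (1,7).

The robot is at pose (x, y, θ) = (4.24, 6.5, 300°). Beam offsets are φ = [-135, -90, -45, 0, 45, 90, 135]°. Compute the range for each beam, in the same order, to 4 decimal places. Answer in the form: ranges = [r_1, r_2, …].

ranges = [2.3190, 3.7412, 5.6940, 1.5200, 0.7868, 0.8776, 1.5529]

beam 1: φ=-135°, α=165°
  dir = (cos 165°, sin 165°) = (-0.9659, 0.2588); from cell (4,6)
  next x-line at t=0.2485, next y-line at t=1.9319; Δt_x=1.0353, Δt_y=3.8637
    x: enter (3,6) at t=0.2485
    x: enter (2,6) at t=1.2837
    y: enter (2,7) at t=1.9319
    x: enter (1,7) at t=2.3190 ← occupied
  → r_1 = 2.3190
beam 2: φ=-90°, α=210°
  dir = (cos 210°, sin 210°) = (-0.8660, -0.5000); from cell (4,6)
  next x-line at t=0.2771, next y-line at t=1.0000; Δt_x=1.1547, Δt_y=2.0000
    x: enter (3,6) at t=0.2771
    y: enter (3,5) at t=1.0000
    x: enter (2,5) at t=1.4318
    x: enter (1,5) at t=2.5865
    y: enter (1,4) at t=3.0000
    x: enter (0,4) at t=3.7412 ← occupied
  → r_2 = 3.7412
beam 3: φ=-45°, α=255°
  dir = (cos 255°, sin 255°) = (-0.2588, -0.9659); from cell (4,6)
  next x-line at t=0.9273, next y-line at t=0.5176; Δt_x=3.8637, Δt_y=1.0353
    y: enter (4,5) at t=0.5176
    x: enter (3,5) at t=0.9273
    y: enter (3,4) at t=1.5529
    y: enter (3,3) at t=2.5882
    y: enter (3,2) at t=3.6235
    y: enter (3,1) at t=4.6587
    x: enter (2,1) at t=4.7910
    y: enter (2,0) at t=5.6940 ← occupied
  → r_3 = 5.6940
beam 4: φ=0°, α=300°
  dir = (cos 300°, sin 300°) = (0.5000, -0.8660); from cell (4,6)
  next x-line at t=1.5200, next y-line at t=0.5774; Δt_x=2.0000, Δt_y=1.1547
    y: enter (4,5) at t=0.5774
    x: enter (5,5) at t=1.5200 ← occupied
  → r_4 = 1.5200
beam 5: φ=45°, α=345°
  dir = (cos 345°, sin 345°) = (0.9659, -0.2588); from cell (4,6)
  next x-line at t=0.7868, next y-line at t=1.9319; Δt_x=1.0353, Δt_y=3.8637
    x: enter (5,6) at t=0.7868 ← occupied
  → r_5 = 0.7868
beam 6: φ=90°, α=30°
  dir = (cos 30°, sin 30°) = (0.8660, 0.5000); from cell (4,6)
  next x-line at t=0.8776, next y-line at t=1.0000; Δt_x=1.1547, Δt_y=2.0000
    x: enter (5,6) at t=0.8776 ← occupied
  → r_6 = 0.8776
beam 7: φ=135°, α=75°
  dir = (cos 75°, sin 75°) = (0.2588, 0.9659); from cell (4,6)
  next x-line at t=2.9364, next y-line at t=0.5176; Δt_x=3.8637, Δt_y=1.0353
    y: enter (4,7) at t=0.5176
    y: enter (4,8) at t=1.5529 ← occupied
  → r_7 = 1.5529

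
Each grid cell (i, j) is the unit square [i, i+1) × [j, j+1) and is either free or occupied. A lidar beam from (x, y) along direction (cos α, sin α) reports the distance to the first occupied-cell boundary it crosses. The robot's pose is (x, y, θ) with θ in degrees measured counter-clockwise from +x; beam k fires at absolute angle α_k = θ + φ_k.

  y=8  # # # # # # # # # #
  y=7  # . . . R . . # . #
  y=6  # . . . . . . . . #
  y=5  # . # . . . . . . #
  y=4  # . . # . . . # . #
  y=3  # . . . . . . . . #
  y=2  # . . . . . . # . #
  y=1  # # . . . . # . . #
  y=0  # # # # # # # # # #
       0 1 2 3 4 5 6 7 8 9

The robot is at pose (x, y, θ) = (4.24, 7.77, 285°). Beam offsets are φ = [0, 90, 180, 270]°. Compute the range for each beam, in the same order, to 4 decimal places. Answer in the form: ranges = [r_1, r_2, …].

ranges = [6.8001, 0.8887, 0.2381, 3.3543]

beam 1: φ=0°, α=285°
  d=(0.2588,-0.9659)  start (4,7)  tX=2.9364 tY=0.7972  stride 1/|dx|=3.8637 1/|dy|=1.0353
    cross y-line → (4,6), t=0.7972
    cross y-line → (4,5), t=1.8324
    cross y-line → (4,4), t=2.8677
    cross x-line → (5,4), t=2.9364
    cross y-line → (5,3), t=3.9030
    cross y-line → (5,2), t=4.9383
    cross y-line → (5,1), t=5.9735
    cross x-line → (6,1), t=6.8001 (wall)
  → r_1 = 6.8001
beam 2: φ=90°, α=15°
  d=(0.9659,0.2588)  start (4,7)  tX=0.7868 tY=0.8887  stride 1/|dx|=1.0353 1/|dy|=3.8637
    cross x-line → (5,7), t=0.7868
    cross y-line → (5,8), t=0.8887 (wall)
  → r_2 = 0.8887
beam 3: φ=180°, α=105°
  d=(-0.2588,0.9659)  start (4,7)  tX=0.9273 tY=0.2381  stride 1/|dx|=3.8637 1/|dy|=1.0353
    cross y-line → (4,8), t=0.2381 (wall)
  → r_3 = 0.2381
beam 4: φ=270°, α=195°
  d=(-0.9659,-0.2588)  start (4,7)  tX=0.2485 tY=2.9751  stride 1/|dx|=1.0353 1/|dy|=3.8637
    cross x-line → (3,7), t=0.2485
    cross x-line → (2,7), t=1.2837
    cross x-line → (1,7), t=2.3190
    cross y-line → (1,6), t=2.9751
    cross x-line → (0,6), t=3.3543 (wall)
  → r_4 = 3.3543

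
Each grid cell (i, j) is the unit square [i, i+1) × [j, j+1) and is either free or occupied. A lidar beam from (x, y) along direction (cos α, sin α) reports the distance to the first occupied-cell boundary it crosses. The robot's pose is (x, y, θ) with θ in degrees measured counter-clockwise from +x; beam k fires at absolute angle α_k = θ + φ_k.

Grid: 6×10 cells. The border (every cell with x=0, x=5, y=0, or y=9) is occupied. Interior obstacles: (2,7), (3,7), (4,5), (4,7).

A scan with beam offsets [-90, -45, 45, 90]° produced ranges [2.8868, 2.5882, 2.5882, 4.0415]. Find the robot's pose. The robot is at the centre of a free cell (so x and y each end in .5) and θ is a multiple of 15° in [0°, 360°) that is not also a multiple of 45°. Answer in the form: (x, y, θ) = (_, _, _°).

(x, y, θ) = (2.5, 3.5, 330°)

Enumerate (i+0.5, j+0.5, θ) over the 28 free cells and 16 admissible headings. For each, cast all 4 beams and compare to the given ranges.
  (1.5, 3.5, 60°): beam 1 = 4.0415 ≠ 2.8868 ✗
  (3.5, 5.5, 60°): beam 1 = 0.5774 ≠ 2.8868 ✗
  (2.5, 5.5, 330°): beam 1 = 3.0000 ≠ 2.8868 ✗
  (2.5, 1.5, 15°): beam 1 = 0.5176 ≠ 2.8868 ✗
  …
  (2.5, 3.5, 330°): r_1=2.8868, r_2=2.5882, r_3=2.5882, r_4=4.0415 — all match ✓
Only this pose fits every beam.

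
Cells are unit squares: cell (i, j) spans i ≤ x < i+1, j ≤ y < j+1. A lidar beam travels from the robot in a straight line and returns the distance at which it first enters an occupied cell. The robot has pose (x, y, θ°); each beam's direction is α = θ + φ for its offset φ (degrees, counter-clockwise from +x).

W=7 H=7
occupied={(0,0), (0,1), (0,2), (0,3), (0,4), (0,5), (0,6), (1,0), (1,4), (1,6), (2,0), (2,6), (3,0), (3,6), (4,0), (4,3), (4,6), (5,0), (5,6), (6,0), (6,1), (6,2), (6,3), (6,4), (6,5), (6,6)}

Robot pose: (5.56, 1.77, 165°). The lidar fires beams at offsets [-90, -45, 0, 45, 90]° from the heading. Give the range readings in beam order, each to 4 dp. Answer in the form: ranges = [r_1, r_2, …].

ranges = [1.7000, 1.4203, 4.7209, 1.5400, 0.7972]

beam 1: φ=-90°, α=75°
  direction (0.2588, 0.9659); cell (5,1); t to first gridline: x 1.7000, y 0.2381 (then +3.8637 / +1.0353)
    (5,2) via y @ 0.2381
    (5,3) via y @ 1.2734
    (6,3) via x @ 1.7000  # hit
  → r_1 = 1.7000
beam 2: φ=-45°, α=120°
  direction (-0.5000, 0.8660); cell (5,1); t to first gridline: x 1.1200, y 0.2656 (then +2.0000 / +1.1547)
    (5,2) via y @ 0.2656
    (4,2) via x @ 1.1200
    (4,3) via y @ 1.4203  # hit
  → r_2 = 1.4203
beam 3: φ=0°, α=165°
  direction (-0.9659, 0.2588); cell (5,1); t to first gridline: x 0.5798, y 0.8887 (then +1.0353 / +3.8637)
    (4,1) via x @ 0.5798
    (4,2) via y @ 0.8887
    (3,2) via x @ 1.6150
    (2,2) via x @ 2.6503
    (1,2) via x @ 3.6856
    (0,2) via x @ 4.7209  # hit
  → r_3 = 4.7209
beam 4: φ=45°, α=210°
  direction (-0.8660, -0.5000); cell (5,1); t to first gridline: x 0.6466, y 1.5400 (then +1.1547 / +2.0000)
    (4,1) via x @ 0.6466
    (4,0) via y @ 1.5400  # hit
  → r_4 = 1.5400
beam 5: φ=90°, α=255°
  direction (-0.2588, -0.9659); cell (5,1); t to first gridline: x 2.1637, y 0.7972 (then +3.8637 / +1.0353)
    (5,0) via y @ 0.7972  # hit
  → r_5 = 0.7972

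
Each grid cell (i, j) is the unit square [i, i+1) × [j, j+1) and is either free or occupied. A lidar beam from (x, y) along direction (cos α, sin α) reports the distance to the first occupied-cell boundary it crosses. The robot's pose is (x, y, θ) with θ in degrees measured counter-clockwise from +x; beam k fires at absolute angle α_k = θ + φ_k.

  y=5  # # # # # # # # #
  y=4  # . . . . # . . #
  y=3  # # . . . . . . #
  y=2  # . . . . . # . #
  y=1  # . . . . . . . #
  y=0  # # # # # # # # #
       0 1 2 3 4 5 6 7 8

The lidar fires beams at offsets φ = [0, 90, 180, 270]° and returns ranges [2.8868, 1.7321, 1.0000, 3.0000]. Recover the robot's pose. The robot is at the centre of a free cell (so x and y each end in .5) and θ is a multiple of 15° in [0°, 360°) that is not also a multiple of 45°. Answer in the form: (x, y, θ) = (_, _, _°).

(x, y, θ) = (4.5, 3.5, 240°)

Candidates: 25 free-cell centres × 16 headings = 400 poses. Raycast each; keep the one whose scan matches to 4 dp.
  (3.5, 4.5, 105°): beam 1 = 0.5176 ≠ 2.8868 ✗
  (1.5, 1.5, 105°): beam 1 = 1.5529 ≠ 2.8868 ✗
  (7.5, 1.5, 30°): beam 1 = 0.5774 ≠ 2.8868 ✗
  (4.5, 3.5, 255°): beam 1 = 2.5882 ≠ 2.8868 ✗
  …
  (4.5, 3.5, 240°): r_1=2.8868, r_2=1.7321, r_3=1.0000, r_4=3.0000 — all match ✓
Only this pose fits every beam.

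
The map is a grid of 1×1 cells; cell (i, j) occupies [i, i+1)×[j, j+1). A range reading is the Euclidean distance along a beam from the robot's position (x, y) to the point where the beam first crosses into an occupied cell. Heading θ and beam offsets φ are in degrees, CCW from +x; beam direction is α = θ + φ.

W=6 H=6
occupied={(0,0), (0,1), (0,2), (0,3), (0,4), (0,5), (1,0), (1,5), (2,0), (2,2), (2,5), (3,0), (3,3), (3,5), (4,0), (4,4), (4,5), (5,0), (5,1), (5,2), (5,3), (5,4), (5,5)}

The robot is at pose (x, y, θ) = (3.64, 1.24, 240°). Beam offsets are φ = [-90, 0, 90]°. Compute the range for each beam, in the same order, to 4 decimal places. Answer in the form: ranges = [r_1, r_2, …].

beam 1: φ=-90°, α=150°
  d=(-0.8660,0.5000)  start (3,1)  tX=0.7390 tY=1.5200  stride 1/|dx|=1.1547 1/|dy|=2.0000
    cross x-line → (2,1), t=0.7390
    cross y-line → (2,2), t=1.5200 (wall)
  → r_1 = 1.5200
beam 2: φ=0°, α=240°
  d=(-0.5000,-0.8660)  start (3,1)  tX=1.2800 tY=0.2771  stride 1/|dx|=2.0000 1/|dy|=1.1547
    cross y-line → (3,0), t=0.2771 (wall)
  → r_2 = 0.2771
beam 3: φ=90°, α=330°
  d=(0.8660,-0.5000)  start (3,1)  tX=0.4157 tY=0.4800  stride 1/|dx|=1.1547 1/|dy|=2.0000
    cross x-line → (4,1), t=0.4157
    cross y-line → (4,0), t=0.4800 (wall)
  → r_3 = 0.4800

ranges = [1.5200, 0.2771, 0.4800]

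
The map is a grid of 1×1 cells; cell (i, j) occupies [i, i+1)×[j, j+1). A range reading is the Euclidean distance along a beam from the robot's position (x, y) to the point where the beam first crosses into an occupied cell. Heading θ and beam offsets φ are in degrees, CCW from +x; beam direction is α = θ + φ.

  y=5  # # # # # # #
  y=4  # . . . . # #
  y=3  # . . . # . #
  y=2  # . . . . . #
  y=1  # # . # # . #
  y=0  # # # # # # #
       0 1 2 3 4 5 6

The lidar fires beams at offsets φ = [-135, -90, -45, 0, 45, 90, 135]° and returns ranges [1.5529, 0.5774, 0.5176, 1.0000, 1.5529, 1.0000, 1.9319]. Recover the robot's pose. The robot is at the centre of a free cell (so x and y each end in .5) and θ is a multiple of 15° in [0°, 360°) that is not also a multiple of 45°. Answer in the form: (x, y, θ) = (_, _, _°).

Candidates: 15 free-cell centres × 16 headings = 240 poses. Raycast each; keep the one whose scan matches to 4 dp.
  (5.5, 3.5, 105°): beam 1 = 0.5774 ≠ 1.5529 ✗
  (5.5, 1.5, 195°): beam 1 = 1.0000 ≠ 1.5529 ✗
  (2.5, 3.5, 195°): beam 1 = 1.7321 ≠ 1.5529 ✗
  …
  (5.5, 2.5, 60°): r_1=1.5529, r_2=0.5774, r_3=0.5176, r_4=1.0000, r_5=1.5529, r_6=1.0000, r_7=1.9319 — all match ✓
No second candidate reproduces the full scan.

(x, y, θ) = (5.5, 2.5, 60°)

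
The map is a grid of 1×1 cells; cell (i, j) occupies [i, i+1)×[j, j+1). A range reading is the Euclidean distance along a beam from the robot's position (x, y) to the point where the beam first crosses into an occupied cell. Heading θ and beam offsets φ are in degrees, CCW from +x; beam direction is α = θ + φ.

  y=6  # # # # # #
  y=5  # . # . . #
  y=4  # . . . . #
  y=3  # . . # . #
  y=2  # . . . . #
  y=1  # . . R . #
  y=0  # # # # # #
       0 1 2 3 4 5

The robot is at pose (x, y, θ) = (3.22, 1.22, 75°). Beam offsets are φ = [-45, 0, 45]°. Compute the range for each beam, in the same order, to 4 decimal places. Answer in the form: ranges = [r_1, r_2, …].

ranges = [2.0554, 1.8428, 4.4400]

beam 1: φ=-45°, α=30°
  dir = (cos 30°, sin 30°) = (0.8660, 0.5000); from cell (3,1)
  next x-line at t=0.9007, next y-line at t=1.5600; Δt_x=1.1547, Δt_y=2.0000
    x: enter (4,1) at t=0.9007
    y: enter (4,2) at t=1.5600
    x: enter (5,2) at t=2.0554 ← occupied
  → r_1 = 2.0554
beam 2: φ=0°, α=75°
  dir = (cos 75°, sin 75°) = (0.2588, 0.9659); from cell (3,1)
  next x-line at t=3.0137, next y-line at t=0.8075; Δt_x=3.8637, Δt_y=1.0353
    y: enter (3,2) at t=0.8075
    y: enter (3,3) at t=1.8428 ← occupied
  → r_2 = 1.8428
beam 3: φ=45°, α=120°
  dir = (cos 120°, sin 120°) = (-0.5000, 0.8660); from cell (3,1)
  next x-line at t=0.4400, next y-line at t=0.9007; Δt_x=2.0000, Δt_y=1.1547
    x: enter (2,1) at t=0.4400
    y: enter (2,2) at t=0.9007
    y: enter (2,3) at t=2.0554
    x: enter (1,3) at t=2.4400
    y: enter (1,4) at t=3.2101
    y: enter (1,5) at t=4.3648
    x: enter (0,5) at t=4.4400 ← occupied
  → r_3 = 4.4400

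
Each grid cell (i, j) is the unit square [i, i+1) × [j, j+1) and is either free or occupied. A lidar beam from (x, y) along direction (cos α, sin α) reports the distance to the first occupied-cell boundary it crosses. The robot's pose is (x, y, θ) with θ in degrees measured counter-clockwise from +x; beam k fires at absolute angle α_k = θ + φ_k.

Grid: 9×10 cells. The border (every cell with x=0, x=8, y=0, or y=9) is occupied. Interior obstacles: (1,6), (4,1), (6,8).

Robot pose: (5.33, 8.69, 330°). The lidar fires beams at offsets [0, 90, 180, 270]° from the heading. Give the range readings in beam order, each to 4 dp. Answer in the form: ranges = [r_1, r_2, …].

beam 1: φ=0°, α=330°
  cosα=0.8660 sinα=-0.5000 | (5,8) | tMaxX 0.7736 tMaxY 1.3800 | tΔX 1.1547 tΔY 2.0000
    t=0.7736 [x] (6,8) — stop
  → r_1 = 0.7736
beam 2: φ=90°, α=60°
  cosα=0.5000 sinα=0.8660 | (5,8) | tMaxX 1.3400 tMaxY 0.3580 | tΔX 2.0000 tΔY 1.1547
    t=0.3580 [y] (5,9) — stop
  → r_2 = 0.3580
beam 3: φ=180°, α=150°
  cosα=-0.8660 sinα=0.5000 | (5,8) | tMaxX 0.3811 tMaxY 0.6200 | tΔX 1.1547 tΔY 2.0000
    t=0.3811 [x] (4,8)
    t=0.6200 [y] (4,9) — stop
  → r_3 = 0.6200
beam 4: φ=270°, α=240°
  cosα=-0.5000 sinα=-0.8660 | (5,8) | tMaxX 0.6600 tMaxY 0.7967 | tΔX 2.0000 tΔY 1.1547
    t=0.6600 [x] (4,8)
    t=0.7967 [y] (4,7)
    t=1.9514 [y] (4,6)
    t=2.6600 [x] (3,6)
    t=3.1061 [y] (3,5)
    t=4.2608 [y] (3,4)
    t=4.6600 [x] (2,4)
    t=5.4155 [y] (2,3)
    t=6.5702 [y] (2,2)
    t=6.6600 [x] (1,2)
    t=7.7249 [y] (1,1)
    t=8.6600 [x] (0,1) — stop
  → r_4 = 8.6600

ranges = [0.7736, 0.3580, 0.6200, 8.6600]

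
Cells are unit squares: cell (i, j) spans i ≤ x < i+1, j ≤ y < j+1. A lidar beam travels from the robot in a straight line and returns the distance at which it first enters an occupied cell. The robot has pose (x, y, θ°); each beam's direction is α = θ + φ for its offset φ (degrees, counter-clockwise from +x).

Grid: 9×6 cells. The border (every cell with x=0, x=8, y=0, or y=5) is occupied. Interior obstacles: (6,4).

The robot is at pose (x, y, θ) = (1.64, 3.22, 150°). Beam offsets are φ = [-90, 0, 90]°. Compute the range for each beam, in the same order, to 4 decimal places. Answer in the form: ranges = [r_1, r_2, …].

ranges = [2.0554, 0.7390, 1.2800]

beam 1: φ=-90°, α=60°
  dir = (cos 60°, sin 60°) = (0.5000, 0.8660); from cell (1,3)
  next x-line at t=0.7200, next y-line at t=0.9007; Δt_x=2.0000, Δt_y=1.1547
    x: enter (2,3) at t=0.7200
    y: enter (2,4) at t=0.9007
    y: enter (2,5) at t=2.0554 ← occupied
  → r_1 = 2.0554
beam 2: φ=0°, α=150°
  dir = (cos 150°, sin 150°) = (-0.8660, 0.5000); from cell (1,3)
  next x-line at t=0.7390, next y-line at t=1.5600; Δt_x=1.1547, Δt_y=2.0000
    x: enter (0,3) at t=0.7390 ← occupied
  → r_2 = 0.7390
beam 3: φ=90°, α=240°
  dir = (cos 240°, sin 240°) = (-0.5000, -0.8660); from cell (1,3)
  next x-line at t=1.2800, next y-line at t=0.2540; Δt_x=2.0000, Δt_y=1.1547
    y: enter (1,2) at t=0.2540
    x: enter (0,2) at t=1.2800 ← occupied
  → r_3 = 1.2800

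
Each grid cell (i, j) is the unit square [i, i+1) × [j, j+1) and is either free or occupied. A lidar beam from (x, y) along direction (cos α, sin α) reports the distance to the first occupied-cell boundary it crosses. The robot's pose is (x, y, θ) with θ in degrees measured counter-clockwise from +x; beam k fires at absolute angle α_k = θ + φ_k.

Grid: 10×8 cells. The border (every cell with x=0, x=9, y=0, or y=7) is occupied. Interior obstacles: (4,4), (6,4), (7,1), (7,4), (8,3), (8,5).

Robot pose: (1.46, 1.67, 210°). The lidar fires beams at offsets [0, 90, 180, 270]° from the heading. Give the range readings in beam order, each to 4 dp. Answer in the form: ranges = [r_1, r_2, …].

ranges = [0.5312, 0.7736, 5.2423, 0.9200]

beam 1: φ=0°, α=210°
  direction (-0.8660, -0.5000); cell (1,1); t to first gridline: x 0.5312, y 1.3400 (then +1.1547 / +2.0000)
    (0,1) via x @ 0.5312  # hit
  → r_1 = 0.5312
beam 2: φ=90°, α=300°
  direction (0.5000, -0.8660); cell (1,1); t to first gridline: x 1.0800, y 0.7736 (then +2.0000 / +1.1547)
    (1,0) via y @ 0.7736  # hit
  → r_2 = 0.7736
beam 3: φ=180°, α=30°
  direction (0.8660, 0.5000); cell (1,1); t to first gridline: x 0.6235, y 0.6600 (then +1.1547 / +2.0000)
    (2,1) via x @ 0.6235
    (2,2) via y @ 0.6600
    (3,2) via x @ 1.7782
    (3,3) via y @ 2.6600
    (4,3) via x @ 2.9329
    (5,3) via x @ 4.0876
    (5,4) via y @ 4.6600
    (6,4) via x @ 5.2423  # hit
  → r_3 = 5.2423
beam 4: φ=270°, α=120°
  direction (-0.5000, 0.8660); cell (1,1); t to first gridline: x 0.9200, y 0.3811 (then +2.0000 / +1.1547)
    (1,2) via y @ 0.3811
    (0,2) via x @ 0.9200  # hit
  → r_4 = 0.9200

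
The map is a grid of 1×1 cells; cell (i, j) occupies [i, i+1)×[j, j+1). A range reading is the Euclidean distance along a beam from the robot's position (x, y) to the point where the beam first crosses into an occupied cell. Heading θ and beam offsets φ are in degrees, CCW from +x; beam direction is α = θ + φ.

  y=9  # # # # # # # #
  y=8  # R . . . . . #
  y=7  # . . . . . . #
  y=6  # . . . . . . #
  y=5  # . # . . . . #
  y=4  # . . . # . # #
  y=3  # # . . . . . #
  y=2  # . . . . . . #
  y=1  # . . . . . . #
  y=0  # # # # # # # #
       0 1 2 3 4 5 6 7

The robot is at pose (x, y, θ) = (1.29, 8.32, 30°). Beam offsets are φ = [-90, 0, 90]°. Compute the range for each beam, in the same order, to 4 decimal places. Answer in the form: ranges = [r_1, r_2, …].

ranges = [2.6789, 1.3600, 0.5800]

beam 1: φ=-90°, α=300°
  dir = (cos 300°, sin 300°) = (0.5000, -0.8660); from cell (1,8)
  next x-line at t=1.4200, next y-line at t=0.3695; Δt_x=2.0000, Δt_y=1.1547
    y: enter (1,7) at t=0.3695
    x: enter (2,7) at t=1.4200
    y: enter (2,6) at t=1.5242
    y: enter (2,5) at t=2.6789 ← occupied
  → r_1 = 2.6789
beam 2: φ=0°, α=30°
  dir = (cos 30°, sin 30°) = (0.8660, 0.5000); from cell (1,8)
  next x-line at t=0.8198, next y-line at t=1.3600; Δt_x=1.1547, Δt_y=2.0000
    x: enter (2,8) at t=0.8198
    y: enter (2,9) at t=1.3600 ← occupied
  → r_2 = 1.3600
beam 3: φ=90°, α=120°
  dir = (cos 120°, sin 120°) = (-0.5000, 0.8660); from cell (1,8)
  next x-line at t=0.5800, next y-line at t=0.7852; Δt_x=2.0000, Δt_y=1.1547
    x: enter (0,8) at t=0.5800 ← occupied
  → r_3 = 0.5800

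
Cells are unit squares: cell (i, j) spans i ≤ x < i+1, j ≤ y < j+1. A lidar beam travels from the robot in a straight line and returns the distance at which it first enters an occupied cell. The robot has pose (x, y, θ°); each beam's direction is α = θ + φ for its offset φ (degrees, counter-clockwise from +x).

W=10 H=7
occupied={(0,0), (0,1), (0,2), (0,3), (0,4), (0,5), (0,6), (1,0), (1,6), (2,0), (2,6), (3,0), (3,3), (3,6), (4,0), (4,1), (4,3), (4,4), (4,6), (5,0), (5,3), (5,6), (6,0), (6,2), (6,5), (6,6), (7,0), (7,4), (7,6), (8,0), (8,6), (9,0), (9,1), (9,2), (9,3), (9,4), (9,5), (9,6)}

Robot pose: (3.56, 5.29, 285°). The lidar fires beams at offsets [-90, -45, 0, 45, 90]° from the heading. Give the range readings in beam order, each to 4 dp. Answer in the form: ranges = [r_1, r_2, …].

beam 1: φ=-90°, α=195°
  d=(-0.9659,-0.2588)  start (3,5)  tX=0.5798 tY=1.1205  stride 1/|dx|=1.0353 1/|dy|=3.8637
    cross x-line → (2,5), t=0.5798
    cross y-line → (2,4), t=1.1205
    cross x-line → (1,4), t=1.6150
    cross x-line → (0,4), t=2.6503 (wall)
  → r_1 = 2.6503
beam 2: φ=-45°, α=240°
  d=(-0.5000,-0.8660)  start (3,5)  tX=1.1200 tY=0.3349  stride 1/|dx|=2.0000 1/|dy|=1.1547
    cross y-line → (3,4), t=0.3349
    cross x-line → (2,4), t=1.1200
    cross y-line → (2,3), t=1.4896
    cross y-line → (2,2), t=2.6443
    cross x-line → (1,2), t=3.1200
    cross y-line → (1,1), t=3.7990
    cross y-line → (1,0), t=4.9537 (wall)
  → r_2 = 4.9537
beam 3: φ=0°, α=285°
  d=(0.2588,-0.9659)  start (3,5)  tX=1.7000 tY=0.3002  stride 1/|dx|=3.8637 1/|dy|=1.0353
    cross y-line → (3,4), t=0.3002
    cross y-line → (3,3), t=1.3355 (wall)
  → r_3 = 1.3355
beam 4: φ=45°, α=330°
  d=(0.8660,-0.5000)  start (3,5)  tX=0.5081 tY=0.5800  stride 1/|dx|=1.1547 1/|dy|=2.0000
    cross x-line → (4,5), t=0.5081
    cross y-line → (4,4), t=0.5800 (wall)
  → r_4 = 0.5800
beam 5: φ=90°, α=15°
  d=(0.9659,0.2588)  start (3,5)  tX=0.4555 tY=2.7432  stride 1/|dx|=1.0353 1/|dy|=3.8637
    cross x-line → (4,5), t=0.4555
    cross x-line → (5,5), t=1.4908
    cross x-line → (6,5), t=2.5261 (wall)
  → r_5 = 2.5261

ranges = [2.6503, 4.9537, 1.3355, 0.5800, 2.5261]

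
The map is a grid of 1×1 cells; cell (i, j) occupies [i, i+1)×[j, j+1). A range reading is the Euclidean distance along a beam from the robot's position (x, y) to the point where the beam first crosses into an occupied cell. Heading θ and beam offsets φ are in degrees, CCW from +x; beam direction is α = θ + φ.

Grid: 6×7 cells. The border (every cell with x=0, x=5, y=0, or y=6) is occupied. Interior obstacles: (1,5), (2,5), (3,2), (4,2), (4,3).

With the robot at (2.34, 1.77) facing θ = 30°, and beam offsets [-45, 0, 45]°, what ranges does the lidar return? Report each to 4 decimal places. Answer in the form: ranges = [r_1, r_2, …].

ranges = [2.7538, 0.7621, 4.3792]

beam 1: φ=-45°, α=345°
  dir = (cos 345°, sin 345°) = (0.9659, -0.2588); from cell (2,1)
  next x-line at t=0.6833, next y-line at t=2.9751; Δt_x=1.0353, Δt_y=3.8637
    x: enter (3,1) at t=0.6833
    x: enter (4,1) at t=1.7186
    x: enter (5,1) at t=2.7538 ← occupied
  → r_1 = 2.7538
beam 2: φ=0°, α=30°
  dir = (cos 30°, sin 30°) = (0.8660, 0.5000); from cell (2,1)
  next x-line at t=0.7621, next y-line at t=0.4600; Δt_x=1.1547, Δt_y=2.0000
    y: enter (2,2) at t=0.4600
    x: enter (3,2) at t=0.7621 ← occupied
  → r_2 = 0.7621
beam 3: φ=45°, α=75°
  dir = (cos 75°, sin 75°) = (0.2588, 0.9659); from cell (2,1)
  next x-line at t=2.5500, next y-line at t=0.2381; Δt_x=3.8637, Δt_y=1.0353
    y: enter (2,2) at t=0.2381
    y: enter (2,3) at t=1.2734
    y: enter (2,4) at t=2.3087
    x: enter (3,4) at t=2.5500
    y: enter (3,5) at t=3.3439
    y: enter (3,6) at t=4.3792 ← occupied
  → r_3 = 4.3792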